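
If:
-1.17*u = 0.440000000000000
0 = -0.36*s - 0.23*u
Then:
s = 0.24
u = -0.38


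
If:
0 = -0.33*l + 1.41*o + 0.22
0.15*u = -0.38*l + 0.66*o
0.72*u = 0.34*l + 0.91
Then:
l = -0.99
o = -0.39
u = 0.80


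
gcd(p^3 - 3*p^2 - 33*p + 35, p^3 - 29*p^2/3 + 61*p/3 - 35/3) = p^2 - 8*p + 7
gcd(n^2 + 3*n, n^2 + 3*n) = n^2 + 3*n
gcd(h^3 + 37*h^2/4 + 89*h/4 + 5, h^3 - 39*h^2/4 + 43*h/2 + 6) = h + 1/4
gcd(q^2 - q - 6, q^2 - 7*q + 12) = q - 3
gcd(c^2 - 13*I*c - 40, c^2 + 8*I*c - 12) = 1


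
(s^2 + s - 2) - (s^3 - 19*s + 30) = -s^3 + s^2 + 20*s - 32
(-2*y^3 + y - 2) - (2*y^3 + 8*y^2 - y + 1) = -4*y^3 - 8*y^2 + 2*y - 3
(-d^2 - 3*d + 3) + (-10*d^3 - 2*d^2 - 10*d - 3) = -10*d^3 - 3*d^2 - 13*d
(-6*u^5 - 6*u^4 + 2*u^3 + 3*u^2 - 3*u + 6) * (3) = -18*u^5 - 18*u^4 + 6*u^3 + 9*u^2 - 9*u + 18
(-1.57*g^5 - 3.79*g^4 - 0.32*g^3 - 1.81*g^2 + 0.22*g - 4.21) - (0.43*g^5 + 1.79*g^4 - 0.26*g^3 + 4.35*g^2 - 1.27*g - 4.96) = -2.0*g^5 - 5.58*g^4 - 0.06*g^3 - 6.16*g^2 + 1.49*g + 0.75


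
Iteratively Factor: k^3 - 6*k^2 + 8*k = (k)*(k^2 - 6*k + 8) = k*(k - 4)*(k - 2)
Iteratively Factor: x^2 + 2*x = (x + 2)*(x)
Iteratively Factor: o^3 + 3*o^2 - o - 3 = (o + 1)*(o^2 + 2*o - 3) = (o + 1)*(o + 3)*(o - 1)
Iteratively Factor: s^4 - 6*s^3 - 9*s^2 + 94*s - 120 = (s + 4)*(s^3 - 10*s^2 + 31*s - 30) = (s - 2)*(s + 4)*(s^2 - 8*s + 15) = (s - 5)*(s - 2)*(s + 4)*(s - 3)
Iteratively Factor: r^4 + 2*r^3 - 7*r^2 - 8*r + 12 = (r + 2)*(r^3 - 7*r + 6) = (r - 2)*(r + 2)*(r^2 + 2*r - 3) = (r - 2)*(r - 1)*(r + 2)*(r + 3)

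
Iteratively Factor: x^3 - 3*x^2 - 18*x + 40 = (x - 2)*(x^2 - x - 20) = (x - 2)*(x + 4)*(x - 5)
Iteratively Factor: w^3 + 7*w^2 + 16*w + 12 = (w + 2)*(w^2 + 5*w + 6) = (w + 2)*(w + 3)*(w + 2)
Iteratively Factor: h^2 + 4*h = (h + 4)*(h)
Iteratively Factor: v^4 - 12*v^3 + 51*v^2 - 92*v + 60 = (v - 2)*(v^3 - 10*v^2 + 31*v - 30) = (v - 5)*(v - 2)*(v^2 - 5*v + 6) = (v - 5)*(v - 2)^2*(v - 3)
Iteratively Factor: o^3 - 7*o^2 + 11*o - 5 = (o - 1)*(o^2 - 6*o + 5) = (o - 1)^2*(o - 5)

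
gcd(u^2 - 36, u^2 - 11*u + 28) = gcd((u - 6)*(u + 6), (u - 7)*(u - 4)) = 1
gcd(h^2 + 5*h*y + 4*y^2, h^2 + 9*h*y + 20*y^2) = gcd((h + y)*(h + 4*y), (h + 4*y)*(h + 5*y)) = h + 4*y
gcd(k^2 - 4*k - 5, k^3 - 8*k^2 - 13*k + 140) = k - 5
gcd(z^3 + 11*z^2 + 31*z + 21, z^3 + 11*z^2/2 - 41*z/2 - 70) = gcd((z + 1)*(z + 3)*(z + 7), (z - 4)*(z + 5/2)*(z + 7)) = z + 7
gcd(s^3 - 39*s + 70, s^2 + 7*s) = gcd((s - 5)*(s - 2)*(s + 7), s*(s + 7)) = s + 7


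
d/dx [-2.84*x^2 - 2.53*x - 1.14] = -5.68*x - 2.53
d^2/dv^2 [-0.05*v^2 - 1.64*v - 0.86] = -0.100000000000000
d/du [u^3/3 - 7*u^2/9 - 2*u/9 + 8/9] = u^2 - 14*u/9 - 2/9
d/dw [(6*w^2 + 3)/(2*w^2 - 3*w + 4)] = 9*(-2*w^2 + 4*w + 1)/(4*w^4 - 12*w^3 + 25*w^2 - 24*w + 16)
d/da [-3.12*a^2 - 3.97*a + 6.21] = -6.24*a - 3.97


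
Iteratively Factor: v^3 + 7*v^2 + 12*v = (v + 4)*(v^2 + 3*v) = (v + 3)*(v + 4)*(v)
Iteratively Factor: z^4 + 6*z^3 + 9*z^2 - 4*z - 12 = (z + 2)*(z^3 + 4*z^2 + z - 6) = (z - 1)*(z + 2)*(z^2 + 5*z + 6) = (z - 1)*(z + 2)*(z + 3)*(z + 2)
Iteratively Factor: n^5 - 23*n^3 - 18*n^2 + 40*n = (n - 1)*(n^4 + n^3 - 22*n^2 - 40*n) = (n - 5)*(n - 1)*(n^3 + 6*n^2 + 8*n) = (n - 5)*(n - 1)*(n + 2)*(n^2 + 4*n) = (n - 5)*(n - 1)*(n + 2)*(n + 4)*(n)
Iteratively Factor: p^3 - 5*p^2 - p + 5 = (p + 1)*(p^2 - 6*p + 5) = (p - 5)*(p + 1)*(p - 1)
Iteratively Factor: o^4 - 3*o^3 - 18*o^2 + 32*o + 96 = (o + 2)*(o^3 - 5*o^2 - 8*o + 48) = (o - 4)*(o + 2)*(o^2 - o - 12) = (o - 4)^2*(o + 2)*(o + 3)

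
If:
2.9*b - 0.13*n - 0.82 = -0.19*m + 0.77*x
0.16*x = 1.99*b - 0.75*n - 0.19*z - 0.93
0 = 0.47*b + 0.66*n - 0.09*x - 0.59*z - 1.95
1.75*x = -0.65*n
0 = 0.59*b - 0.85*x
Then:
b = 0.09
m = 3.15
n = -0.16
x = 0.06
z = -3.42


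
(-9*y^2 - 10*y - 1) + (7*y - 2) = -9*y^2 - 3*y - 3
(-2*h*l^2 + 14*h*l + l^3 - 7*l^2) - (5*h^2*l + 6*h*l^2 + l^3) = -5*h^2*l - 8*h*l^2 + 14*h*l - 7*l^2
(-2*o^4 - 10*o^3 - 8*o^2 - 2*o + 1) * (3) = -6*o^4 - 30*o^3 - 24*o^2 - 6*o + 3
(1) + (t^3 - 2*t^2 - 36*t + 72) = t^3 - 2*t^2 - 36*t + 73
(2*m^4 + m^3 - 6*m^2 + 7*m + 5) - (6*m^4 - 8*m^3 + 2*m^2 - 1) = -4*m^4 + 9*m^3 - 8*m^2 + 7*m + 6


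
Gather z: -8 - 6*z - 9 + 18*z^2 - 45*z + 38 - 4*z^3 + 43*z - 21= -4*z^3 + 18*z^2 - 8*z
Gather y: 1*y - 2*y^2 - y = -2*y^2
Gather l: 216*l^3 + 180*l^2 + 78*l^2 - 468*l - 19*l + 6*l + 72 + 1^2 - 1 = 216*l^3 + 258*l^2 - 481*l + 72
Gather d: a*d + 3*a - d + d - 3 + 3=a*d + 3*a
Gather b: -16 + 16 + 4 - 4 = 0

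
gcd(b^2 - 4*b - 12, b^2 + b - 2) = b + 2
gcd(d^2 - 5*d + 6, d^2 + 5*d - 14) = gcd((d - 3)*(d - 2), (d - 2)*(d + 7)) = d - 2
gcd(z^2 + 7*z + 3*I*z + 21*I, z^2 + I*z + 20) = 1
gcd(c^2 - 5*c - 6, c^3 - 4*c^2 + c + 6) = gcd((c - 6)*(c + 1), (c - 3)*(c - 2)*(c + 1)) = c + 1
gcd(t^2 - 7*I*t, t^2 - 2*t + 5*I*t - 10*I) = 1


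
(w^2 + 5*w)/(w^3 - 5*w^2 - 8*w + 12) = w*(w + 5)/(w^3 - 5*w^2 - 8*w + 12)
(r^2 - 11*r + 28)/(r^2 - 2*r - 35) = (r - 4)/(r + 5)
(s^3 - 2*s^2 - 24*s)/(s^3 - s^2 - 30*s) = (s + 4)/(s + 5)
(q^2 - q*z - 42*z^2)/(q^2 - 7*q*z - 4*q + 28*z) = (q + 6*z)/(q - 4)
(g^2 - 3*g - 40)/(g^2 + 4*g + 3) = (g^2 - 3*g - 40)/(g^2 + 4*g + 3)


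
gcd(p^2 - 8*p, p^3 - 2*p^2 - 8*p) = p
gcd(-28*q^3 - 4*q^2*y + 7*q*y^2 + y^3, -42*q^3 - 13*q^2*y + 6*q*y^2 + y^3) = 14*q^2 + 9*q*y + y^2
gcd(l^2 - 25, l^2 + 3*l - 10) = l + 5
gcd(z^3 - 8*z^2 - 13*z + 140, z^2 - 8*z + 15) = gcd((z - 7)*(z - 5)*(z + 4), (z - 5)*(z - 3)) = z - 5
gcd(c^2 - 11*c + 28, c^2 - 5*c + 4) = c - 4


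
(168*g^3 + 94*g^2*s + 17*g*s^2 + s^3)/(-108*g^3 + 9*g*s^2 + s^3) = (28*g^2 + 11*g*s + s^2)/(-18*g^2 + 3*g*s + s^2)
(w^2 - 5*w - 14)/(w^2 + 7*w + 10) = (w - 7)/(w + 5)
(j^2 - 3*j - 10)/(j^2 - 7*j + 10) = (j + 2)/(j - 2)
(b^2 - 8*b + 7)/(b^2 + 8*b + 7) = (b^2 - 8*b + 7)/(b^2 + 8*b + 7)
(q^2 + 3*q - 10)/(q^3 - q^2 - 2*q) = (q + 5)/(q*(q + 1))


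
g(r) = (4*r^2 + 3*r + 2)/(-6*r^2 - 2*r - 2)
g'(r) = (8*r + 3)/(-6*r^2 - 2*r - 2) + (12*r + 2)*(4*r^2 + 3*r + 2)/(-6*r^2 - 2*r - 2)^2 = (5*r^2 + 4*r - 1)/(2*(9*r^4 + 6*r^3 + 7*r^2 + 2*r + 1))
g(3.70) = -0.74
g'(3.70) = 0.02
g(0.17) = -1.04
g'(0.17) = -0.06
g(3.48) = -0.75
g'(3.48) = 0.02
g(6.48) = -0.71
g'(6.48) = 0.01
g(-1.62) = -0.53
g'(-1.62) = 0.05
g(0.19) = -1.05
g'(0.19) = -0.02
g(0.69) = -0.96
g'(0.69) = 0.21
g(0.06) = -1.02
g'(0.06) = -0.32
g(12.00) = -0.69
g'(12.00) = 0.00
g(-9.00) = -0.64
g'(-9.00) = 0.00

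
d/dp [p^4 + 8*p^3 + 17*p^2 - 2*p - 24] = 4*p^3 + 24*p^2 + 34*p - 2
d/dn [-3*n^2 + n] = 1 - 6*n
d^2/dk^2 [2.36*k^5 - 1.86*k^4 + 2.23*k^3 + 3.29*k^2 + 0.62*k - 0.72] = 47.2*k^3 - 22.32*k^2 + 13.38*k + 6.58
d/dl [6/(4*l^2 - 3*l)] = 6*(3 - 8*l)/(l^2*(4*l - 3)^2)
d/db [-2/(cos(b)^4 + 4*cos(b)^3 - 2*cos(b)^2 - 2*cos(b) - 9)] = 4*(2*sin(b)^2*cos(b) + 6*sin(b)^2 - 5)*sin(b)/(sin(b)^4 + cos(b) + cos(3*b) - 10)^2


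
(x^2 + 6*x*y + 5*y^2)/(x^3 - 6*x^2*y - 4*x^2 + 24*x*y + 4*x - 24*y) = (x^2 + 6*x*y + 5*y^2)/(x^3 - 6*x^2*y - 4*x^2 + 24*x*y + 4*x - 24*y)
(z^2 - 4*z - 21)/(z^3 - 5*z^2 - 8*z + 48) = (z - 7)/(z^2 - 8*z + 16)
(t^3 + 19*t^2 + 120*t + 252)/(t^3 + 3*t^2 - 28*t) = (t^2 + 12*t + 36)/(t*(t - 4))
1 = 1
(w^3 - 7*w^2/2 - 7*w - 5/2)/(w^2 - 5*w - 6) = (2*w^2 - 9*w - 5)/(2*(w - 6))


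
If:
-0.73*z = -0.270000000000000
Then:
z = 0.37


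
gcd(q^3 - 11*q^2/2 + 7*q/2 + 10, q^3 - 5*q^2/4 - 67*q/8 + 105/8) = q - 5/2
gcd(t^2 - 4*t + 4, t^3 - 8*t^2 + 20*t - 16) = t^2 - 4*t + 4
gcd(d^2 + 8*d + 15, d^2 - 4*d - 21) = d + 3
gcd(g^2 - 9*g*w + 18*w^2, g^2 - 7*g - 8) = 1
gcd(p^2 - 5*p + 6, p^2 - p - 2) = p - 2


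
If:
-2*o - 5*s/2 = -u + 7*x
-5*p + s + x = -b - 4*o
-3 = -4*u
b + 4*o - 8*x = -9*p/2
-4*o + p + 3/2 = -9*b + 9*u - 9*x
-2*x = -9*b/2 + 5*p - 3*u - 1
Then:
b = 1321/7410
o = 189451/177840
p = 10679/22230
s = -127273/44460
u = 3/4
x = 1411/1710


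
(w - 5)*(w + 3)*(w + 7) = w^3 + 5*w^2 - 29*w - 105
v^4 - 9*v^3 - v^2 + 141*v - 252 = (v - 7)*(v - 3)^2*(v + 4)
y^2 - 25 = (y - 5)*(y + 5)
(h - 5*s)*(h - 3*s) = h^2 - 8*h*s + 15*s^2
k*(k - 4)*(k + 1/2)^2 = k^4 - 3*k^3 - 15*k^2/4 - k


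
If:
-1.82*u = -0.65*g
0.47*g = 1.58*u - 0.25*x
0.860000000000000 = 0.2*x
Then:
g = 11.40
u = 4.07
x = 4.30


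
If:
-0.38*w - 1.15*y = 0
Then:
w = -3.02631578947368*y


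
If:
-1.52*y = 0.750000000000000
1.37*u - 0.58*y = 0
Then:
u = -0.21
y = -0.49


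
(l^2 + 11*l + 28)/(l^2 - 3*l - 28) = (l + 7)/(l - 7)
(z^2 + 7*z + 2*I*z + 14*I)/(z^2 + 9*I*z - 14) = (z + 7)/(z + 7*I)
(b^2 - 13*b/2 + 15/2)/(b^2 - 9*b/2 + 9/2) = (b - 5)/(b - 3)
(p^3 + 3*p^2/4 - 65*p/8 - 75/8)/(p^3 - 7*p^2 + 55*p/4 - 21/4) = (8*p^2 + 30*p + 25)/(2*(4*p^2 - 16*p + 7))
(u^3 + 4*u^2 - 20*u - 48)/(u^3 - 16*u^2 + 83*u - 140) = (u^2 + 8*u + 12)/(u^2 - 12*u + 35)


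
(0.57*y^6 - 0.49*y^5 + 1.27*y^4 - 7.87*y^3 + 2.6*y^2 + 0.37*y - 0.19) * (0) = 0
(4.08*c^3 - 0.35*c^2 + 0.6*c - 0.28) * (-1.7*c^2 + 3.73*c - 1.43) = -6.936*c^5 + 15.8134*c^4 - 8.1599*c^3 + 3.2145*c^2 - 1.9024*c + 0.4004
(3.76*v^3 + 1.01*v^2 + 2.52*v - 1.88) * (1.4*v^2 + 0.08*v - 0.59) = 5.264*v^5 + 1.7148*v^4 + 1.3904*v^3 - 3.0263*v^2 - 1.6372*v + 1.1092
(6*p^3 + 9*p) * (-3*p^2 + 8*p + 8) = -18*p^5 + 48*p^4 + 21*p^3 + 72*p^2 + 72*p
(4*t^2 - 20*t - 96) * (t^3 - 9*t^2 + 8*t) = 4*t^5 - 56*t^4 + 116*t^3 + 704*t^2 - 768*t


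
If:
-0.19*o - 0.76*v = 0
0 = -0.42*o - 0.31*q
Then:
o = -4.0*v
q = 5.41935483870968*v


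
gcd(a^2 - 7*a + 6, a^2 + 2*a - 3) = a - 1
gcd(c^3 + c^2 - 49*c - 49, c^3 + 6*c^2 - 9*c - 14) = c^2 + 8*c + 7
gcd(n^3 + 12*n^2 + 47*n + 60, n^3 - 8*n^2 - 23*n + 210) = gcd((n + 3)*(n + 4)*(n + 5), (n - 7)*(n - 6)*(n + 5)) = n + 5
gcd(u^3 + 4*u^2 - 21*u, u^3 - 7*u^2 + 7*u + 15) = u - 3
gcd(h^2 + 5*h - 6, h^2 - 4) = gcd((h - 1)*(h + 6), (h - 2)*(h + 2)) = 1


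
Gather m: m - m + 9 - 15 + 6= 0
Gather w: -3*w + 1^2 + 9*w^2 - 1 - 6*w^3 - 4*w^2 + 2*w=-6*w^3 + 5*w^2 - w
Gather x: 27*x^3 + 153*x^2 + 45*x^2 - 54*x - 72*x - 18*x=27*x^3 + 198*x^2 - 144*x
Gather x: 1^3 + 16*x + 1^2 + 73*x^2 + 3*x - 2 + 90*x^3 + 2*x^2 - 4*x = 90*x^3 + 75*x^2 + 15*x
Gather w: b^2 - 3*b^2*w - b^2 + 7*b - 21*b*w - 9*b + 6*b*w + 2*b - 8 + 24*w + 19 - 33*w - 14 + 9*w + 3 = w*(-3*b^2 - 15*b)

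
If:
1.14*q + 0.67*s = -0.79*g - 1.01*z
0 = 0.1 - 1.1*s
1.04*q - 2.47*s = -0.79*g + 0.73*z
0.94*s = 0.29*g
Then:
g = 0.29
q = -0.12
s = 0.09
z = -0.16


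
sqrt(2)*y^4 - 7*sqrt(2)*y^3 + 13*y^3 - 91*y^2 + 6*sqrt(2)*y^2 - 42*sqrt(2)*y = y*(y - 7)*(y + 6*sqrt(2))*(sqrt(2)*y + 1)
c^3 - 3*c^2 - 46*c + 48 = (c - 8)*(c - 1)*(c + 6)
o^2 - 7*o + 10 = (o - 5)*(o - 2)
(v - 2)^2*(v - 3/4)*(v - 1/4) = v^4 - 5*v^3 + 131*v^2/16 - 19*v/4 + 3/4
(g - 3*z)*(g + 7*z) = g^2 + 4*g*z - 21*z^2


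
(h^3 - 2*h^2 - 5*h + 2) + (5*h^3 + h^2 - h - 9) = 6*h^3 - h^2 - 6*h - 7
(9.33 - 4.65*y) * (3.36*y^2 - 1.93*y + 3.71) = -15.624*y^3 + 40.3233*y^2 - 35.2584*y + 34.6143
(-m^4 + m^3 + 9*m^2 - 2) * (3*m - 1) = -3*m^5 + 4*m^4 + 26*m^3 - 9*m^2 - 6*m + 2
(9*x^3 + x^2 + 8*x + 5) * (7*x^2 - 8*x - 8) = 63*x^5 - 65*x^4 - 24*x^3 - 37*x^2 - 104*x - 40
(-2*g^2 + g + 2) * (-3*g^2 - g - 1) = 6*g^4 - g^3 - 5*g^2 - 3*g - 2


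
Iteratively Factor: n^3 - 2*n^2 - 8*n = (n + 2)*(n^2 - 4*n) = n*(n + 2)*(n - 4)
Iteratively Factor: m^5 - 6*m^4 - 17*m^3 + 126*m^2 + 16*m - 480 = (m + 4)*(m^4 - 10*m^3 + 23*m^2 + 34*m - 120) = (m - 5)*(m + 4)*(m^3 - 5*m^2 - 2*m + 24) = (m - 5)*(m - 4)*(m + 4)*(m^2 - m - 6) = (m - 5)*(m - 4)*(m + 2)*(m + 4)*(m - 3)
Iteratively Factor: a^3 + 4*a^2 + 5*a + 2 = (a + 2)*(a^2 + 2*a + 1) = (a + 1)*(a + 2)*(a + 1)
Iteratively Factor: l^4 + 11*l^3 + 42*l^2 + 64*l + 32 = (l + 4)*(l^3 + 7*l^2 + 14*l + 8) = (l + 4)^2*(l^2 + 3*l + 2) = (l + 2)*(l + 4)^2*(l + 1)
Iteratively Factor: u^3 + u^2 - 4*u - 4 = (u + 1)*(u^2 - 4) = (u + 1)*(u + 2)*(u - 2)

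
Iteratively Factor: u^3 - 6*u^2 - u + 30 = (u - 5)*(u^2 - u - 6) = (u - 5)*(u + 2)*(u - 3)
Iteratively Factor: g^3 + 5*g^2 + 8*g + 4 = (g + 2)*(g^2 + 3*g + 2) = (g + 2)^2*(g + 1)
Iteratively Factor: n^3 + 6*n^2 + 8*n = (n + 4)*(n^2 + 2*n) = (n + 2)*(n + 4)*(n)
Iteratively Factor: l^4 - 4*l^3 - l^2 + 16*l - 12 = (l - 1)*(l^3 - 3*l^2 - 4*l + 12) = (l - 2)*(l - 1)*(l^2 - l - 6) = (l - 2)*(l - 1)*(l + 2)*(l - 3)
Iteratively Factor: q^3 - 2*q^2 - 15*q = (q - 5)*(q^2 + 3*q) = (q - 5)*(q + 3)*(q)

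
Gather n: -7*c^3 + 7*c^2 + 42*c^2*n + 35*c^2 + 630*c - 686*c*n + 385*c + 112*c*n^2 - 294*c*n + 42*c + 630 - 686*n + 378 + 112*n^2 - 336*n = -7*c^3 + 42*c^2 + 1057*c + n^2*(112*c + 112) + n*(42*c^2 - 980*c - 1022) + 1008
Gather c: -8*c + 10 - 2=8 - 8*c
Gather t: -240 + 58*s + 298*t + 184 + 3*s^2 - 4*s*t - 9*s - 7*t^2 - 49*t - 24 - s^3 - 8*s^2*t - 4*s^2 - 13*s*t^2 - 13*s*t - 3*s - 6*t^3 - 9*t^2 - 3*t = -s^3 - s^2 + 46*s - 6*t^3 + t^2*(-13*s - 16) + t*(-8*s^2 - 17*s + 246) - 80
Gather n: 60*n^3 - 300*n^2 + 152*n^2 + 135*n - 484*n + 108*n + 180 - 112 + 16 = 60*n^3 - 148*n^2 - 241*n + 84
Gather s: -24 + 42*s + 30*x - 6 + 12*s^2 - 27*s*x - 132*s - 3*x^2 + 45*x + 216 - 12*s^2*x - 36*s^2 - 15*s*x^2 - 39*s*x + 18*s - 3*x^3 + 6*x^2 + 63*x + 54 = s^2*(-12*x - 24) + s*(-15*x^2 - 66*x - 72) - 3*x^3 + 3*x^2 + 138*x + 240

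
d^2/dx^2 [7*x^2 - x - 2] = 14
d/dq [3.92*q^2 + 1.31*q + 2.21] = 7.84*q + 1.31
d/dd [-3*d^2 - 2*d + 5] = -6*d - 2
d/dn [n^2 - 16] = 2*n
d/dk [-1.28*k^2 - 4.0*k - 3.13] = -2.56*k - 4.0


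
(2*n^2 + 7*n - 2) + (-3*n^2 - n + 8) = -n^2 + 6*n + 6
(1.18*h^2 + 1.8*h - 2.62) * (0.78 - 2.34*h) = -2.7612*h^3 - 3.2916*h^2 + 7.5348*h - 2.0436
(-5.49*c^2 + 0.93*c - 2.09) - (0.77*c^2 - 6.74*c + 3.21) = -6.26*c^2 + 7.67*c - 5.3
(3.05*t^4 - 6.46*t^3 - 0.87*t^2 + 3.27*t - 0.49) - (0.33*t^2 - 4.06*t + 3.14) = 3.05*t^4 - 6.46*t^3 - 1.2*t^2 + 7.33*t - 3.63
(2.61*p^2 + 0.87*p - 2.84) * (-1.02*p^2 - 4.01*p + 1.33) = -2.6622*p^4 - 11.3535*p^3 + 2.8794*p^2 + 12.5455*p - 3.7772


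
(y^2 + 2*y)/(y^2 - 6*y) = (y + 2)/(y - 6)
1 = 1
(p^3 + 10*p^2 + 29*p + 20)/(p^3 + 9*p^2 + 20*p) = (p + 1)/p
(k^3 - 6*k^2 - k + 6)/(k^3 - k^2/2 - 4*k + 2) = 2*(k^3 - 6*k^2 - k + 6)/(2*k^3 - k^2 - 8*k + 4)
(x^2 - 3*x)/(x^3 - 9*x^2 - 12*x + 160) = x*(x - 3)/(x^3 - 9*x^2 - 12*x + 160)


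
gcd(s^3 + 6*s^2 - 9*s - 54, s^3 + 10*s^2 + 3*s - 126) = s^2 + 3*s - 18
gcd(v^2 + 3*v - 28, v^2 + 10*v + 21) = v + 7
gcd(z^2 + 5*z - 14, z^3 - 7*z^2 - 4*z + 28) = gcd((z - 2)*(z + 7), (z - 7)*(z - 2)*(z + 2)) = z - 2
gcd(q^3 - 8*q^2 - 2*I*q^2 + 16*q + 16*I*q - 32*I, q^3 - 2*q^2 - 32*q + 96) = q^2 - 8*q + 16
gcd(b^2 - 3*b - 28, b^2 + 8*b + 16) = b + 4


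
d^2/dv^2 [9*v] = 0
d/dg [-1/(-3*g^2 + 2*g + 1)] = 2*(1 - 3*g)/(-3*g^2 + 2*g + 1)^2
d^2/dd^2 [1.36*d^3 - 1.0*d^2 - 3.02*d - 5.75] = 8.16*d - 2.0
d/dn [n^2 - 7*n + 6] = 2*n - 7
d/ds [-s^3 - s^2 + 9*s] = -3*s^2 - 2*s + 9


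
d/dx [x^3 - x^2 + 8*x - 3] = 3*x^2 - 2*x + 8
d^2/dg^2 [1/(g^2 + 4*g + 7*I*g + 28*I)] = 2*(-g^2 - 4*g - 7*I*g + (2*g + 4 + 7*I)^2 - 28*I)/(g^2 + 4*g + 7*I*g + 28*I)^3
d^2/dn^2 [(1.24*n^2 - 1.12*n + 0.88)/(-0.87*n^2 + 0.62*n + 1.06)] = (0.357744*n^3 - 10.8576*n^2 + 9.045216*n - 6.558272)/(0.658503*n^6 - 1.407834*n^5 - 1.403658*n^4 + 3.192256*n^3 + 1.710204*n^2 - 2.089896*n - 1.191016)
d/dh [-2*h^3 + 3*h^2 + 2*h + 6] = -6*h^2 + 6*h + 2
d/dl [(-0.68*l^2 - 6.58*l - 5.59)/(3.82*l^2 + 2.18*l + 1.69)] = (23.6532*l^2 + 40.4092*l + 1.066)/(14.5924*l^4 + 16.6552*l^3 + 17.664*l^2 + 7.3684*l + 2.8561)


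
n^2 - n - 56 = (n - 8)*(n + 7)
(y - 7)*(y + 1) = y^2 - 6*y - 7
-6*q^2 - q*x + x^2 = (-3*q + x)*(2*q + x)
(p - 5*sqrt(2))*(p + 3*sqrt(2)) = p^2 - 2*sqrt(2)*p - 30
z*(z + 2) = z^2 + 2*z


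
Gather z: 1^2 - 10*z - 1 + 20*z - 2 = 10*z - 2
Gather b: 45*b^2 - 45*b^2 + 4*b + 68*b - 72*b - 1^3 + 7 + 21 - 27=0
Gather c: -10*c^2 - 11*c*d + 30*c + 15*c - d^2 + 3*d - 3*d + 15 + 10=-10*c^2 + c*(45 - 11*d) - d^2 + 25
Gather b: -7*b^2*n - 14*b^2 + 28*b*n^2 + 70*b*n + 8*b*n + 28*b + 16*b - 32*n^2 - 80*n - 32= b^2*(-7*n - 14) + b*(28*n^2 + 78*n + 44) - 32*n^2 - 80*n - 32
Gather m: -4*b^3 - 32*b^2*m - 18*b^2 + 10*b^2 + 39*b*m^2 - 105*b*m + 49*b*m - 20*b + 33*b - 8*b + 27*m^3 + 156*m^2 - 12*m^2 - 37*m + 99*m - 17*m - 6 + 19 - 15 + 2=-4*b^3 - 8*b^2 + 5*b + 27*m^3 + m^2*(39*b + 144) + m*(-32*b^2 - 56*b + 45)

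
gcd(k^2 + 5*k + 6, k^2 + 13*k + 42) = 1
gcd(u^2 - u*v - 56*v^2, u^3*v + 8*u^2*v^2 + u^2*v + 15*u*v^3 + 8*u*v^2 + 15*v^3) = 1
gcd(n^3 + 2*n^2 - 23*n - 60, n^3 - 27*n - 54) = n + 3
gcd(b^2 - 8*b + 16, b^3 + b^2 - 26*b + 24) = b - 4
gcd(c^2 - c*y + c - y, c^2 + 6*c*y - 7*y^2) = -c + y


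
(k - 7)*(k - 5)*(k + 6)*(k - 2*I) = k^4 - 6*k^3 - 2*I*k^3 - 37*k^2 + 12*I*k^2 + 210*k + 74*I*k - 420*I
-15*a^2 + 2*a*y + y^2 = (-3*a + y)*(5*a + y)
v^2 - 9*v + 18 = (v - 6)*(v - 3)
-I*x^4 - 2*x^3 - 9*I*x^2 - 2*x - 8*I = (x - 4*I)*(x - I)*(x + 2*I)*(-I*x + 1)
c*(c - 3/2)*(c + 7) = c^3 + 11*c^2/2 - 21*c/2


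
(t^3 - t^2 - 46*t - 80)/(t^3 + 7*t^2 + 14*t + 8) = (t^2 - 3*t - 40)/(t^2 + 5*t + 4)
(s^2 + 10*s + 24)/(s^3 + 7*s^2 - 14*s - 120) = (s + 4)/(s^2 + s - 20)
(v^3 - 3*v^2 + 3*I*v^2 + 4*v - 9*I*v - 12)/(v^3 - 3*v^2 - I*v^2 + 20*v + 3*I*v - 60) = (v - I)/(v - 5*I)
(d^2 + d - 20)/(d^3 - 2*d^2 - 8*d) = (d + 5)/(d*(d + 2))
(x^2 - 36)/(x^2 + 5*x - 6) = (x - 6)/(x - 1)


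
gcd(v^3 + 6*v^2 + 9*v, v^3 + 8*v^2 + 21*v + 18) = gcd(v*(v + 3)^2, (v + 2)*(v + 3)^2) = v^2 + 6*v + 9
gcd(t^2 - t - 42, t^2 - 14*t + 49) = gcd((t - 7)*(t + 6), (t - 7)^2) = t - 7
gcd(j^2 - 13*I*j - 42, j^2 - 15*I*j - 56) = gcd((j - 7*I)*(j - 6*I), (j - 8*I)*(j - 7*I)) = j - 7*I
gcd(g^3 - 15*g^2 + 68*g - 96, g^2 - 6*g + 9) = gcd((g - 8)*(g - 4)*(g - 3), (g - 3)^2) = g - 3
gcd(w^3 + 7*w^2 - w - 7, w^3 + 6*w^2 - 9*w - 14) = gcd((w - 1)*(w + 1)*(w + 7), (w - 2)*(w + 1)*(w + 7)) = w^2 + 8*w + 7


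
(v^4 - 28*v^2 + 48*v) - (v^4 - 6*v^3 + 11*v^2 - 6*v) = 6*v^3 - 39*v^2 + 54*v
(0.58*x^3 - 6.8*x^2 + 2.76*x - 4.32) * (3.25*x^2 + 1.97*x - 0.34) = 1.885*x^5 - 20.9574*x^4 - 4.6232*x^3 - 6.2908*x^2 - 9.4488*x + 1.4688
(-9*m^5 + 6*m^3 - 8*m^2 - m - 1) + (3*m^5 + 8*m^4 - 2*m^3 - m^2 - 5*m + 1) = -6*m^5 + 8*m^4 + 4*m^3 - 9*m^2 - 6*m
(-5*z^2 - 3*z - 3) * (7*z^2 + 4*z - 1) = -35*z^4 - 41*z^3 - 28*z^2 - 9*z + 3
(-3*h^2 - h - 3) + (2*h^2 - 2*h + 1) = -h^2 - 3*h - 2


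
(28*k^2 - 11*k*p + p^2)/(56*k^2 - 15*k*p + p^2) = (-4*k + p)/(-8*k + p)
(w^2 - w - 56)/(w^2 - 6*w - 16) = (w + 7)/(w + 2)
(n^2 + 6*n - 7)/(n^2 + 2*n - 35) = (n - 1)/(n - 5)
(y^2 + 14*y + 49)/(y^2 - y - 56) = (y + 7)/(y - 8)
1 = 1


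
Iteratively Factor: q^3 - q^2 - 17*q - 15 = (q + 1)*(q^2 - 2*q - 15) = (q - 5)*(q + 1)*(q + 3)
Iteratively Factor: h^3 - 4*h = (h - 2)*(h^2 + 2*h) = h*(h - 2)*(h + 2)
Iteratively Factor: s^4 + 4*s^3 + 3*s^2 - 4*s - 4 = (s + 1)*(s^3 + 3*s^2 - 4) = (s - 1)*(s + 1)*(s^2 + 4*s + 4) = (s - 1)*(s + 1)*(s + 2)*(s + 2)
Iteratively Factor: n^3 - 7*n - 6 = (n - 3)*(n^2 + 3*n + 2) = (n - 3)*(n + 2)*(n + 1)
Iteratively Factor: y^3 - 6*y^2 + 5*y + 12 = (y - 4)*(y^2 - 2*y - 3) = (y - 4)*(y + 1)*(y - 3)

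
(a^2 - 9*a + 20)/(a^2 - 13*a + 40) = (a - 4)/(a - 8)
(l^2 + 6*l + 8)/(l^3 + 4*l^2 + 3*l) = (l^2 + 6*l + 8)/(l*(l^2 + 4*l + 3))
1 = 1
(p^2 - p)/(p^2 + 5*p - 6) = p/(p + 6)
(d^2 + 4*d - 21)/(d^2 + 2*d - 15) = (d + 7)/(d + 5)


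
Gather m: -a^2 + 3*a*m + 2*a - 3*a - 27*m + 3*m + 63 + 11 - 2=-a^2 - a + m*(3*a - 24) + 72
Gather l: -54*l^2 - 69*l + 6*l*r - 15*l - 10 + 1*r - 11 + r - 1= -54*l^2 + l*(6*r - 84) + 2*r - 22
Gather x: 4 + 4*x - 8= 4*x - 4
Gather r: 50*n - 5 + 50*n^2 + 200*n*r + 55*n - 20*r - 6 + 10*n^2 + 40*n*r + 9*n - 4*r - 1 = 60*n^2 + 114*n + r*(240*n - 24) - 12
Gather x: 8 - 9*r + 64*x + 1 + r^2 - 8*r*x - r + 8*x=r^2 - 10*r + x*(72 - 8*r) + 9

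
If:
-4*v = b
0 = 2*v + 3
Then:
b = 6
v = -3/2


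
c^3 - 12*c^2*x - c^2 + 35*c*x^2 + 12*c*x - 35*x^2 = (c - 1)*(c - 7*x)*(c - 5*x)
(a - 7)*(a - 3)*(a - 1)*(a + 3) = a^4 - 8*a^3 - 2*a^2 + 72*a - 63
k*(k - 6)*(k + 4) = k^3 - 2*k^2 - 24*k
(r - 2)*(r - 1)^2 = r^3 - 4*r^2 + 5*r - 2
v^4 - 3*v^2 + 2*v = v*(v - 1)^2*(v + 2)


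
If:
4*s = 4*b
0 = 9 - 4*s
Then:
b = 9/4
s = 9/4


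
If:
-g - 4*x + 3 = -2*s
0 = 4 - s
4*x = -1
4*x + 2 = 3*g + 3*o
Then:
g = 12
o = -35/3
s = 4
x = -1/4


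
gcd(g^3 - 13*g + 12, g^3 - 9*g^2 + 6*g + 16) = 1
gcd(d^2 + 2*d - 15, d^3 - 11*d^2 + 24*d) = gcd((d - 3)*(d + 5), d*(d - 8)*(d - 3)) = d - 3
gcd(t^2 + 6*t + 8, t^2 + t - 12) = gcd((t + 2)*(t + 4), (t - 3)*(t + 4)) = t + 4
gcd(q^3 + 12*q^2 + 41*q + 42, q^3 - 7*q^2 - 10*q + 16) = q + 2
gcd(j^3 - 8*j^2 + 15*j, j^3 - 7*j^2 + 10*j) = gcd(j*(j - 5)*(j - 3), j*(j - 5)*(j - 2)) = j^2 - 5*j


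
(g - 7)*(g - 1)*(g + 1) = g^3 - 7*g^2 - g + 7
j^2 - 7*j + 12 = (j - 4)*(j - 3)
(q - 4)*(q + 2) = q^2 - 2*q - 8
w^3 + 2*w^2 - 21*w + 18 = (w - 3)*(w - 1)*(w + 6)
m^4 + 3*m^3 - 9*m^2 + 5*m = m*(m - 1)^2*(m + 5)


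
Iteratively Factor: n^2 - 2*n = (n - 2)*(n)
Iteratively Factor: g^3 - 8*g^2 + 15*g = (g - 5)*(g^2 - 3*g) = (g - 5)*(g - 3)*(g)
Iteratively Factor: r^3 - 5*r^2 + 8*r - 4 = (r - 2)*(r^2 - 3*r + 2) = (r - 2)^2*(r - 1)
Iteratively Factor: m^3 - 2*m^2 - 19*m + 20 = (m - 5)*(m^2 + 3*m - 4) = (m - 5)*(m - 1)*(m + 4)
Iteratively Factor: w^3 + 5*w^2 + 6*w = (w + 2)*(w^2 + 3*w) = w*(w + 2)*(w + 3)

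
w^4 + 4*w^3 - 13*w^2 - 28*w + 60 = (w - 2)^2*(w + 3)*(w + 5)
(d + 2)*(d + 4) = d^2 + 6*d + 8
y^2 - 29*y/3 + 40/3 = (y - 8)*(y - 5/3)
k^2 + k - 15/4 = (k - 3/2)*(k + 5/2)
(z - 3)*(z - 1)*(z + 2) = z^3 - 2*z^2 - 5*z + 6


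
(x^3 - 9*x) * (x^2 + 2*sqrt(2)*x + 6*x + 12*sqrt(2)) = x^5 + 2*sqrt(2)*x^4 + 6*x^4 - 9*x^3 + 12*sqrt(2)*x^3 - 54*x^2 - 18*sqrt(2)*x^2 - 108*sqrt(2)*x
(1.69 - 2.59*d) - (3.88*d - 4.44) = 6.13 - 6.47*d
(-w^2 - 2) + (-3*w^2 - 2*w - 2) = -4*w^2 - 2*w - 4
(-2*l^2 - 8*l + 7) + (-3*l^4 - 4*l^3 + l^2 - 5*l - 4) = -3*l^4 - 4*l^3 - l^2 - 13*l + 3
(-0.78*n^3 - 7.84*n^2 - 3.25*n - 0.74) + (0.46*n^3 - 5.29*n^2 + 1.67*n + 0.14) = -0.32*n^3 - 13.13*n^2 - 1.58*n - 0.6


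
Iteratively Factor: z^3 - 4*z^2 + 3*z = (z - 1)*(z^2 - 3*z) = (z - 3)*(z - 1)*(z)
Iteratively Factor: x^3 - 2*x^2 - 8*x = (x - 4)*(x^2 + 2*x) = (x - 4)*(x + 2)*(x)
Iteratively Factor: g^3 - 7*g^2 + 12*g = (g - 4)*(g^2 - 3*g) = g*(g - 4)*(g - 3)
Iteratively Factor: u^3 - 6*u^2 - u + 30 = (u - 5)*(u^2 - u - 6) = (u - 5)*(u - 3)*(u + 2)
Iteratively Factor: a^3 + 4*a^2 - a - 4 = (a - 1)*(a^2 + 5*a + 4) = (a - 1)*(a + 1)*(a + 4)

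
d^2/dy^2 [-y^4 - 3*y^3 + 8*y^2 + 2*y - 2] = -12*y^2 - 18*y + 16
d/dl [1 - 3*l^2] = -6*l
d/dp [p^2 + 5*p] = 2*p + 5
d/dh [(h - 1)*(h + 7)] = 2*h + 6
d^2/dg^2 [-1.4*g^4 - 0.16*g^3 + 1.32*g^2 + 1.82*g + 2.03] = -16.8*g^2 - 0.96*g + 2.64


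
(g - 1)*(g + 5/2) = g^2 + 3*g/2 - 5/2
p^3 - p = p*(p - 1)*(p + 1)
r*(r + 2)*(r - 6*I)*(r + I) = r^4 + 2*r^3 - 5*I*r^3 + 6*r^2 - 10*I*r^2 + 12*r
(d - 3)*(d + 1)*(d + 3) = d^3 + d^2 - 9*d - 9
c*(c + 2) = c^2 + 2*c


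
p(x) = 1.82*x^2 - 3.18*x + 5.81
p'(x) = 3.64*x - 3.18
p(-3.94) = 46.59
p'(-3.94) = -17.52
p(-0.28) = 6.84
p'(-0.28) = -4.20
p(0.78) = 4.44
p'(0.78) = -0.34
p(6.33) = 58.61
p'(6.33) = 19.86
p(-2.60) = 26.38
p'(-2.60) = -12.64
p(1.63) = 5.46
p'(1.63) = 2.75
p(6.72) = 66.63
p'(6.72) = 21.28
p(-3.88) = 45.55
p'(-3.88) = -17.30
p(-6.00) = 90.41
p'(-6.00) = -25.02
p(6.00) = 52.25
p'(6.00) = 18.66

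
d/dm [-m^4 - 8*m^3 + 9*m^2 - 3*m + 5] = -4*m^3 - 24*m^2 + 18*m - 3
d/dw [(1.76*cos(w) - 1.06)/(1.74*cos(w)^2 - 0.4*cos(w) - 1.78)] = (3.0624*cos(w)^2 - 3.6888*cos(w) + 3.5568)*sin(w)/(3.0276*cos(w)^4 - 1.392*cos(w)^3 - 6.0344*cos(w)^2 + 1.424*cos(w) + 3.1684)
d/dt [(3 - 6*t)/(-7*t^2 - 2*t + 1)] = 42*t*(1 - t)/(49*t^4 + 28*t^3 - 10*t^2 - 4*t + 1)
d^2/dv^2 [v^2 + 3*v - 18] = 2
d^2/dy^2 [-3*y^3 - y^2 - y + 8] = -18*y - 2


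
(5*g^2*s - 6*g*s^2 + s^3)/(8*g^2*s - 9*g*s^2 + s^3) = (-5*g + s)/(-8*g + s)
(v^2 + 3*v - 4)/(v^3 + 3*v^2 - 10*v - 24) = (v - 1)/(v^2 - v - 6)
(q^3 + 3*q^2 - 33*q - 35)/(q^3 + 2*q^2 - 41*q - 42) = (q - 5)/(q - 6)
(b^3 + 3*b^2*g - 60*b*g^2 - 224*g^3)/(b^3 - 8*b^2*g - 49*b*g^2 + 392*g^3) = (b + 4*g)/(b - 7*g)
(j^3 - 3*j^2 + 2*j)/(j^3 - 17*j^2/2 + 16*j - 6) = 2*j*(j - 1)/(2*j^2 - 13*j + 6)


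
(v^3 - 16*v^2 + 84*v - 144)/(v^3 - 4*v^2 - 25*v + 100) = (v^2 - 12*v + 36)/(v^2 - 25)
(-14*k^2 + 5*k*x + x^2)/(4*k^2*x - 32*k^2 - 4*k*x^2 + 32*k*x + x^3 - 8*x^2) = (7*k + x)/(-2*k*x + 16*k + x^2 - 8*x)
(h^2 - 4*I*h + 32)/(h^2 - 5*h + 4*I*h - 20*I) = (h - 8*I)/(h - 5)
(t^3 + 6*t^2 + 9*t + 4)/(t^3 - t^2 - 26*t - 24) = (t + 1)/(t - 6)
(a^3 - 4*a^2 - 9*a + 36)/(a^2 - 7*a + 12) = a + 3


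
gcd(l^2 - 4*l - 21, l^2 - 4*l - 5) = 1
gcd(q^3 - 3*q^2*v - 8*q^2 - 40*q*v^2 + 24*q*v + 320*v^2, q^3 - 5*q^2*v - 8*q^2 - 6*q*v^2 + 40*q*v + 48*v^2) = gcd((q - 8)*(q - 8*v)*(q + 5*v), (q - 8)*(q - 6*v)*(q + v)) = q - 8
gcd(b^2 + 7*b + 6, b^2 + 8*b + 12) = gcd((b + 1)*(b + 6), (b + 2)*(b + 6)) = b + 6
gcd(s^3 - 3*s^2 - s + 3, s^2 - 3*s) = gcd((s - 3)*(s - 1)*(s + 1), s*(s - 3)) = s - 3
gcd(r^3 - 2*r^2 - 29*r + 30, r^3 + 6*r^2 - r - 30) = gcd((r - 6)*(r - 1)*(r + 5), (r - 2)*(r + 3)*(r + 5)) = r + 5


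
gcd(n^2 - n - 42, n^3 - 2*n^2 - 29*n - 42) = n - 7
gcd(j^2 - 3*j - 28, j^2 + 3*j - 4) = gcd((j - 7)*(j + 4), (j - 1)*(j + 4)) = j + 4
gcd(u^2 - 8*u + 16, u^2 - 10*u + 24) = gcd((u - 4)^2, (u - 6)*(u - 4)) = u - 4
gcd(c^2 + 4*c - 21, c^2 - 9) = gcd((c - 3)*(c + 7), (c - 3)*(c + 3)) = c - 3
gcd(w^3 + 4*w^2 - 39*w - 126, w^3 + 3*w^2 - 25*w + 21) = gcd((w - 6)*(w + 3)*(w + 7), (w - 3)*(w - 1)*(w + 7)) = w + 7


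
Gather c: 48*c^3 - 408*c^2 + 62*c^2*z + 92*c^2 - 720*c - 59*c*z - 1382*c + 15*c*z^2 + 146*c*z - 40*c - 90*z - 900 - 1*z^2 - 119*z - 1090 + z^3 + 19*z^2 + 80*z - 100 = 48*c^3 + c^2*(62*z - 316) + c*(15*z^2 + 87*z - 2142) + z^3 + 18*z^2 - 129*z - 2090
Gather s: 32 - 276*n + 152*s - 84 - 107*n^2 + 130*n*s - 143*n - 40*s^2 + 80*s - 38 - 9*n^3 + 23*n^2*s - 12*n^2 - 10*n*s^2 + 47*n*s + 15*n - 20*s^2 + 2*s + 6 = -9*n^3 - 119*n^2 - 404*n + s^2*(-10*n - 60) + s*(23*n^2 + 177*n + 234) - 84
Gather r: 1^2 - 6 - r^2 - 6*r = -r^2 - 6*r - 5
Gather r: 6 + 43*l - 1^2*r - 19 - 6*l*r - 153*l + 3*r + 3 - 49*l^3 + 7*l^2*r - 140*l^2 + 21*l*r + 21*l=-49*l^3 - 140*l^2 - 89*l + r*(7*l^2 + 15*l + 2) - 10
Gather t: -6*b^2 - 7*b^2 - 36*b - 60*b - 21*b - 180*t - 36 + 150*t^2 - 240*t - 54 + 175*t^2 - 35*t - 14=-13*b^2 - 117*b + 325*t^2 - 455*t - 104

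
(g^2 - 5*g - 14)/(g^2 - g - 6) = (g - 7)/(g - 3)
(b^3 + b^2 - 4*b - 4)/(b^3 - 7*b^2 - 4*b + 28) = (b + 1)/(b - 7)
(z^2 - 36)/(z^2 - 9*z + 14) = (z^2 - 36)/(z^2 - 9*z + 14)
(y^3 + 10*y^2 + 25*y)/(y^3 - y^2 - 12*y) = (y^2 + 10*y + 25)/(y^2 - y - 12)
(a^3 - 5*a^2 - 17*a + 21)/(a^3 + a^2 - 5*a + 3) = (a - 7)/(a - 1)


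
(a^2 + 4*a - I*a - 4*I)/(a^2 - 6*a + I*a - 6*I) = (a^2 + a*(4 - I) - 4*I)/(a^2 + a*(-6 + I) - 6*I)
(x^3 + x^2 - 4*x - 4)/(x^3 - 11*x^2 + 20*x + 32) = (x^2 - 4)/(x^2 - 12*x + 32)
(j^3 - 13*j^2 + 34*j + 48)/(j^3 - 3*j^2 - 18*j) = (j^2 - 7*j - 8)/(j*(j + 3))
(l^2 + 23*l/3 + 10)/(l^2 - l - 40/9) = 3*(l + 6)/(3*l - 8)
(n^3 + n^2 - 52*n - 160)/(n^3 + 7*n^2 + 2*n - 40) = (n - 8)/(n - 2)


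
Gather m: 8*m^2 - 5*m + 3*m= 8*m^2 - 2*m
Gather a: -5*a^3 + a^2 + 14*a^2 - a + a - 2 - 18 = -5*a^3 + 15*a^2 - 20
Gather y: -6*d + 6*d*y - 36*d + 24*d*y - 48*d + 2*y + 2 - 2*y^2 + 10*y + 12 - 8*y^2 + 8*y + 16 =-90*d - 10*y^2 + y*(30*d + 20) + 30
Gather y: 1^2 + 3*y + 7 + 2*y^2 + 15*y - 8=2*y^2 + 18*y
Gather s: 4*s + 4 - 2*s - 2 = 2*s + 2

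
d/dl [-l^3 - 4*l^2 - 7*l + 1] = -3*l^2 - 8*l - 7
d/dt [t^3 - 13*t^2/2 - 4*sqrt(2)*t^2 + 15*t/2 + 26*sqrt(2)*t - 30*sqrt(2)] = 3*t^2 - 13*t - 8*sqrt(2)*t + 15/2 + 26*sqrt(2)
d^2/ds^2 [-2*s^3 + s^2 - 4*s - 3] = 2 - 12*s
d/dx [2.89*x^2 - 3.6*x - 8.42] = 5.78*x - 3.6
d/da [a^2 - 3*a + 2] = 2*a - 3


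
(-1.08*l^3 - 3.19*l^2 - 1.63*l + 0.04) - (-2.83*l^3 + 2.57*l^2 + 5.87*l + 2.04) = 1.75*l^3 - 5.76*l^2 - 7.5*l - 2.0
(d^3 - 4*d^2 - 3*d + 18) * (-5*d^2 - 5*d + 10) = -5*d^5 + 15*d^4 + 45*d^3 - 115*d^2 - 120*d + 180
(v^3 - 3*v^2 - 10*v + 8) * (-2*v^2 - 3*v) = -2*v^5 + 3*v^4 + 29*v^3 + 14*v^2 - 24*v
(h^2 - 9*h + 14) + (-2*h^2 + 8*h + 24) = -h^2 - h + 38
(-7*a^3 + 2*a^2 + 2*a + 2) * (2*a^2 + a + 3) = -14*a^5 - 3*a^4 - 15*a^3 + 12*a^2 + 8*a + 6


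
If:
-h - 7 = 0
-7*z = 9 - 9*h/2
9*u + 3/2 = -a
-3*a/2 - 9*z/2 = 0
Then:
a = 243/14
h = -7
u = -44/21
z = -81/14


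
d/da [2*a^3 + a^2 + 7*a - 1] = 6*a^2 + 2*a + 7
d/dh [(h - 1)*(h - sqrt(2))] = 2*h - sqrt(2) - 1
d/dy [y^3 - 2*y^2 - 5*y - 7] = 3*y^2 - 4*y - 5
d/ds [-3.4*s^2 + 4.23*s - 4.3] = 4.23 - 6.8*s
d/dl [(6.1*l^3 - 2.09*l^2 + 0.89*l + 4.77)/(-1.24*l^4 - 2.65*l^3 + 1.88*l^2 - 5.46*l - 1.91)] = (7.564*l^6 - 5.1832*l^5 + 9.2403*l^4 - 38.2358*l^3 + 12.7067*l^2 - 9.9514*l + 24.3443)/(1.5376*l^8 + 6.572*l^7 + 2.3601*l^6 + 3.5768*l^5 + 37.2092*l^4 - 10.4066*l^3 + 22.63*l^2 + 20.8572*l + 3.6481)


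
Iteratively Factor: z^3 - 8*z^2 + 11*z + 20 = (z - 5)*(z^2 - 3*z - 4) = (z - 5)*(z + 1)*(z - 4)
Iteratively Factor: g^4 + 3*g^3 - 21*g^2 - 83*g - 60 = (g - 5)*(g^3 + 8*g^2 + 19*g + 12) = (g - 5)*(g + 3)*(g^2 + 5*g + 4) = (g - 5)*(g + 1)*(g + 3)*(g + 4)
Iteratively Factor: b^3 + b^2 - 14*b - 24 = (b + 3)*(b^2 - 2*b - 8) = (b + 2)*(b + 3)*(b - 4)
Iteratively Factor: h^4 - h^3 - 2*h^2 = (h + 1)*(h^3 - 2*h^2) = (h - 2)*(h + 1)*(h^2) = h*(h - 2)*(h + 1)*(h)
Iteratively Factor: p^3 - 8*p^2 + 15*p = (p - 5)*(p^2 - 3*p) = (p - 5)*(p - 3)*(p)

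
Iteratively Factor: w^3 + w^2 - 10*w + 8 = (w + 4)*(w^2 - 3*w + 2) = (w - 2)*(w + 4)*(w - 1)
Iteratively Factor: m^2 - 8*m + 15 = (m - 3)*(m - 5)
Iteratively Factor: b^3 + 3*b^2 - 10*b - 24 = (b + 2)*(b^2 + b - 12) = (b - 3)*(b + 2)*(b + 4)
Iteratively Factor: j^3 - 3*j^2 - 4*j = (j + 1)*(j^2 - 4*j) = j*(j + 1)*(j - 4)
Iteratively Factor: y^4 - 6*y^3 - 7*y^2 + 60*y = (y - 5)*(y^3 - y^2 - 12*y) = y*(y - 5)*(y^2 - y - 12) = y*(y - 5)*(y + 3)*(y - 4)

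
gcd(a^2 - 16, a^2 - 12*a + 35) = 1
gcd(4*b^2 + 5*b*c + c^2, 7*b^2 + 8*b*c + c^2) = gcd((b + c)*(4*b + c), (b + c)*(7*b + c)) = b + c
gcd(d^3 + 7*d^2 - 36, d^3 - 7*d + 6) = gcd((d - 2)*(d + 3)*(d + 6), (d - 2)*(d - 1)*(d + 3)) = d^2 + d - 6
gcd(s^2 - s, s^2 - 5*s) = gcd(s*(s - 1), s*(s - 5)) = s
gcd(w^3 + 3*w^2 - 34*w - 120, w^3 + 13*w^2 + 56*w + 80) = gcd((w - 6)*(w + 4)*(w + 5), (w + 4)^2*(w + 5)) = w^2 + 9*w + 20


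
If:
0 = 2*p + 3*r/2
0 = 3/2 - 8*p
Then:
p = 3/16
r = -1/4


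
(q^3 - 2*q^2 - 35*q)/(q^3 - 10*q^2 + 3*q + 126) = q*(q + 5)/(q^2 - 3*q - 18)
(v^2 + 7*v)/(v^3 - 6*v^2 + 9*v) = (v + 7)/(v^2 - 6*v + 9)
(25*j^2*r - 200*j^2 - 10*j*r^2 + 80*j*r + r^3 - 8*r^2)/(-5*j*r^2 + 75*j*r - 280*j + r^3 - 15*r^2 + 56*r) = (-5*j + r)/(r - 7)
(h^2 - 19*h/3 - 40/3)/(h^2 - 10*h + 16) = (h + 5/3)/(h - 2)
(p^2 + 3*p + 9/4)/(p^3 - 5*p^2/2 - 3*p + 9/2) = (p + 3/2)/(p^2 - 4*p + 3)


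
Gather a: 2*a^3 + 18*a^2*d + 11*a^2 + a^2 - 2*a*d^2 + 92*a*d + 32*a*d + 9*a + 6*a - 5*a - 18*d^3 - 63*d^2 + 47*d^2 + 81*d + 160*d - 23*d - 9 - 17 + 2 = 2*a^3 + a^2*(18*d + 12) + a*(-2*d^2 + 124*d + 10) - 18*d^3 - 16*d^2 + 218*d - 24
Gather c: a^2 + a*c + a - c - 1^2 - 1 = a^2 + a + c*(a - 1) - 2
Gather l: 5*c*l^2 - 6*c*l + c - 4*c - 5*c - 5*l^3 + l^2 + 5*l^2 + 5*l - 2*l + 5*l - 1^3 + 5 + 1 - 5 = -8*c - 5*l^3 + l^2*(5*c + 6) + l*(8 - 6*c)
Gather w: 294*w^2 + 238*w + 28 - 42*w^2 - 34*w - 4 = 252*w^2 + 204*w + 24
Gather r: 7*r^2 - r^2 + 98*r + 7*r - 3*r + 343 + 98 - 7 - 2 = 6*r^2 + 102*r + 432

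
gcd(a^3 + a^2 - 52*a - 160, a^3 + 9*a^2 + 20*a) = a^2 + 9*a + 20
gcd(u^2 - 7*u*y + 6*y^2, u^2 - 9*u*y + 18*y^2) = -u + 6*y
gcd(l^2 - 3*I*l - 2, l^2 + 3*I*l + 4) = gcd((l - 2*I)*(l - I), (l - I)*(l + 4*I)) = l - I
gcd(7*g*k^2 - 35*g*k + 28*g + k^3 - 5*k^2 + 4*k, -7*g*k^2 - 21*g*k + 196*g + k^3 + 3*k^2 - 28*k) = k - 4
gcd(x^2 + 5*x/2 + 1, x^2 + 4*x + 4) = x + 2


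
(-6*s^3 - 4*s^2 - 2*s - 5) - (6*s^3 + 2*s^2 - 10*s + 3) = -12*s^3 - 6*s^2 + 8*s - 8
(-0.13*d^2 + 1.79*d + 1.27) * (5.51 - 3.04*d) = 0.3952*d^3 - 6.1579*d^2 + 6.0021*d + 6.9977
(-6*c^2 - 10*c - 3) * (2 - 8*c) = 48*c^3 + 68*c^2 + 4*c - 6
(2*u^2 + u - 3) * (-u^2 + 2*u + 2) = -2*u^4 + 3*u^3 + 9*u^2 - 4*u - 6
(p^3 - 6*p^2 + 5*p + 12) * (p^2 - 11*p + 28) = p^5 - 17*p^4 + 99*p^3 - 211*p^2 + 8*p + 336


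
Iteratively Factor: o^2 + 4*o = (o + 4)*(o)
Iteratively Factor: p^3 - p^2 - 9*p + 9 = (p - 3)*(p^2 + 2*p - 3) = (p - 3)*(p - 1)*(p + 3)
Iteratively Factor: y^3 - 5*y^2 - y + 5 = (y - 5)*(y^2 - 1) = (y - 5)*(y - 1)*(y + 1)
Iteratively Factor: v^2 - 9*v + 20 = (v - 4)*(v - 5)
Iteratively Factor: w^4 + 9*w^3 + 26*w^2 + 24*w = (w + 3)*(w^3 + 6*w^2 + 8*w) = (w + 3)*(w + 4)*(w^2 + 2*w) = (w + 2)*(w + 3)*(w + 4)*(w)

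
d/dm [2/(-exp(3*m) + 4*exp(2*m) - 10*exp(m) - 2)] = (6*exp(2*m) - 16*exp(m) + 20)*exp(m)/(exp(3*m) - 4*exp(2*m) + 10*exp(m) + 2)^2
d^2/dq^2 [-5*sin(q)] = 5*sin(q)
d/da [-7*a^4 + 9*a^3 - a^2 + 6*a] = -28*a^3 + 27*a^2 - 2*a + 6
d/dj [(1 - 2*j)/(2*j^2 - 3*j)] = (4*j^2 - 4*j + 3)/(j^2*(4*j^2 - 12*j + 9))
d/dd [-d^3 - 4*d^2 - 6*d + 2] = -3*d^2 - 8*d - 6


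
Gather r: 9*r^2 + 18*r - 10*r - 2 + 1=9*r^2 + 8*r - 1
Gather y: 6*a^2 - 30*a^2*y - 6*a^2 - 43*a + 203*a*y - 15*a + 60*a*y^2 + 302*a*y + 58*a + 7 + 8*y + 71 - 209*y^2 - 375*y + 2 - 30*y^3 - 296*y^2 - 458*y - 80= -30*y^3 + y^2*(60*a - 505) + y*(-30*a^2 + 505*a - 825)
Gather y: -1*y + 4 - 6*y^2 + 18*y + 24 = -6*y^2 + 17*y + 28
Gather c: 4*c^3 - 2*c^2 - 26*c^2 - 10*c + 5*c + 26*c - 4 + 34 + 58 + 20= 4*c^3 - 28*c^2 + 21*c + 108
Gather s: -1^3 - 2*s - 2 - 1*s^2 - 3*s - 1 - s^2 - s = -2*s^2 - 6*s - 4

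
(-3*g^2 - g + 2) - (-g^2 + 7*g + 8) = -2*g^2 - 8*g - 6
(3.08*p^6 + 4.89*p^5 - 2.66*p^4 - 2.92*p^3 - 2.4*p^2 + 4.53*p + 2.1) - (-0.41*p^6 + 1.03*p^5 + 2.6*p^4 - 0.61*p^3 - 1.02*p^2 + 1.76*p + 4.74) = 3.49*p^6 + 3.86*p^5 - 5.26*p^4 - 2.31*p^3 - 1.38*p^2 + 2.77*p - 2.64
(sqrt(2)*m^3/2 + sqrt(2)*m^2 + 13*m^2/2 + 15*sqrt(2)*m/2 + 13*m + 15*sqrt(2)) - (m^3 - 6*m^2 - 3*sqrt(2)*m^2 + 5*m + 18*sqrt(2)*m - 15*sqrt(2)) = -m^3 + sqrt(2)*m^3/2 + 4*sqrt(2)*m^2 + 25*m^2/2 - 21*sqrt(2)*m/2 + 8*m + 30*sqrt(2)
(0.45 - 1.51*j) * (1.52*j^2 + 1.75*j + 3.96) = -2.2952*j^3 - 1.9585*j^2 - 5.1921*j + 1.782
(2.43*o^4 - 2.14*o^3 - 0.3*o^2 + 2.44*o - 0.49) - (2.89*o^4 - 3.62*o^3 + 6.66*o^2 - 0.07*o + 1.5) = -0.46*o^4 + 1.48*o^3 - 6.96*o^2 + 2.51*o - 1.99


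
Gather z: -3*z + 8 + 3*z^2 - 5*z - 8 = 3*z^2 - 8*z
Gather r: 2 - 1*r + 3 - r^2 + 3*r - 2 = -r^2 + 2*r + 3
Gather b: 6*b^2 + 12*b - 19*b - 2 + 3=6*b^2 - 7*b + 1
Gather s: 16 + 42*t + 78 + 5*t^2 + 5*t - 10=5*t^2 + 47*t + 84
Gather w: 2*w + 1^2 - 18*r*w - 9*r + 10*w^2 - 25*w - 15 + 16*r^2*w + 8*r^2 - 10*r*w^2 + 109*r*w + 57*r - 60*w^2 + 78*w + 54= 8*r^2 + 48*r + w^2*(-10*r - 50) + w*(16*r^2 + 91*r + 55) + 40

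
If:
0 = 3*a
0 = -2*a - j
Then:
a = 0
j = 0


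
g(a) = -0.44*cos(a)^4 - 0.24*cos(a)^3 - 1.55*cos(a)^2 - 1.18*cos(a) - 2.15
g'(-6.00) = 1.78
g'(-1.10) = -2.58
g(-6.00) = -5.30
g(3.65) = -2.40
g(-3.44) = -2.60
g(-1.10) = -3.05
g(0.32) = -5.23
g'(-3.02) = 0.35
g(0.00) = -5.56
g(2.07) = -1.94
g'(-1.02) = -2.77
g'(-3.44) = -0.78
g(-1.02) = -3.26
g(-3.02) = -2.70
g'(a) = 1.76*sin(a)*cos(a)^3 + 0.72*sin(a)*cos(a)^2 + 3.1*sin(a)*cos(a) + 1.18*sin(a)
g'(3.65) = 1.05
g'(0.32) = 1.97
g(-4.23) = -1.93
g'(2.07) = -0.29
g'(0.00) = 0.00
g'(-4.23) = -0.25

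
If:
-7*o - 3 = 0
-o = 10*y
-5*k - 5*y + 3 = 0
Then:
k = 39/70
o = -3/7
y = 3/70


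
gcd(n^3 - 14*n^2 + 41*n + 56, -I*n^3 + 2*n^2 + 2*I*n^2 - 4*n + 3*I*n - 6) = n + 1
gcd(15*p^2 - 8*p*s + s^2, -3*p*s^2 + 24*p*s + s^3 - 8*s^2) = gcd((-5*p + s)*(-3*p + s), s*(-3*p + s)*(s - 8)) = 3*p - s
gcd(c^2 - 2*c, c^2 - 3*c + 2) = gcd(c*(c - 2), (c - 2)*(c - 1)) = c - 2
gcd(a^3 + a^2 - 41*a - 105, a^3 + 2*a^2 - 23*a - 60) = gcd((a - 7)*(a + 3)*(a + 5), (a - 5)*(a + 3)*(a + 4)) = a + 3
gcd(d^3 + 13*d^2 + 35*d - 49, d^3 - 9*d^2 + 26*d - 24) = 1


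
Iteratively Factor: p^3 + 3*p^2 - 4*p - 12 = (p + 3)*(p^2 - 4) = (p - 2)*(p + 3)*(p + 2)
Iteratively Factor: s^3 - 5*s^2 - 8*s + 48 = (s - 4)*(s^2 - s - 12) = (s - 4)*(s + 3)*(s - 4)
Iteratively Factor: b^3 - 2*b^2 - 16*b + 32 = (b - 2)*(b^2 - 16) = (b - 4)*(b - 2)*(b + 4)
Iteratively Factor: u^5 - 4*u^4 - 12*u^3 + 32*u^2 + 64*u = (u - 4)*(u^4 - 12*u^2 - 16*u) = (u - 4)^2*(u^3 + 4*u^2 + 4*u) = (u - 4)^2*(u + 2)*(u^2 + 2*u) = u*(u - 4)^2*(u + 2)*(u + 2)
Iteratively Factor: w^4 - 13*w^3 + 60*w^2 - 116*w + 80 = (w - 2)*(w^3 - 11*w^2 + 38*w - 40) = (w - 2)^2*(w^2 - 9*w + 20) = (w - 4)*(w - 2)^2*(w - 5)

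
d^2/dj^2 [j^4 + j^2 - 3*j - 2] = 12*j^2 + 2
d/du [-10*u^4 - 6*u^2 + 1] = -40*u^3 - 12*u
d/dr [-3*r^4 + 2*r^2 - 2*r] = -12*r^3 + 4*r - 2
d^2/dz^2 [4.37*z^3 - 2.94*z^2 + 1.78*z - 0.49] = 26.22*z - 5.88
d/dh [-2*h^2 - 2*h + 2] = -4*h - 2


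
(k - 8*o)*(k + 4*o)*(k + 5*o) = k^3 + k^2*o - 52*k*o^2 - 160*o^3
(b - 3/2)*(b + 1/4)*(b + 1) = b^3 - b^2/4 - 13*b/8 - 3/8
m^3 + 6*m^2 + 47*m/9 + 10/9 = (m + 1/3)*(m + 2/3)*(m + 5)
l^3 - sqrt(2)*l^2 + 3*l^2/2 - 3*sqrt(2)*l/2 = l*(l + 3/2)*(l - sqrt(2))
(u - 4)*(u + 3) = u^2 - u - 12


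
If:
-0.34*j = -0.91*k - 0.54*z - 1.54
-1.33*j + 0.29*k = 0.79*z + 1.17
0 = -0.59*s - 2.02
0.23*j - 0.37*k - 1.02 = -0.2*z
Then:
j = -2.54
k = -3.53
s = -3.42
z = 1.49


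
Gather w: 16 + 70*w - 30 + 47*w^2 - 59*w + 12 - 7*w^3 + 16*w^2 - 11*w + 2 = -7*w^3 + 63*w^2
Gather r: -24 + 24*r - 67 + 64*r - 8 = 88*r - 99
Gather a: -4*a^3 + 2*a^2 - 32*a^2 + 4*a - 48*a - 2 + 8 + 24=-4*a^3 - 30*a^2 - 44*a + 30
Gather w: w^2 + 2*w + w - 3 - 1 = w^2 + 3*w - 4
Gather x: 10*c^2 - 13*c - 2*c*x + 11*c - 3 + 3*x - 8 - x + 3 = 10*c^2 - 2*c + x*(2 - 2*c) - 8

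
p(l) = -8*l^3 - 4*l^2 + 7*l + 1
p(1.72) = -39.50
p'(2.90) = -218.04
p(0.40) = 2.65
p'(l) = -24*l^2 - 8*l + 7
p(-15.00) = 25996.00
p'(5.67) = -809.93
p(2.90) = -207.45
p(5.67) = -1546.18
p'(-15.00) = -5273.00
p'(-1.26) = -21.02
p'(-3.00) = -185.00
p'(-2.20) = -91.56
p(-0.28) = -1.10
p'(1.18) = -35.86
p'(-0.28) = 7.36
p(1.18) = -9.45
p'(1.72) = -77.76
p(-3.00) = 160.00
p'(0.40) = -0.04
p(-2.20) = 51.42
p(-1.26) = 1.83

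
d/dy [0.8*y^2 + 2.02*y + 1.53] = 1.6*y + 2.02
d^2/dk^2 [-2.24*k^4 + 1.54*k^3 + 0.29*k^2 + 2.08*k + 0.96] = -26.88*k^2 + 9.24*k + 0.58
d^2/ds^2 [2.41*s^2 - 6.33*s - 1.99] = 4.82000000000000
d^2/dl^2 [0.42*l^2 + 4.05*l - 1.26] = 0.840000000000000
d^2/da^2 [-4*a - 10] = 0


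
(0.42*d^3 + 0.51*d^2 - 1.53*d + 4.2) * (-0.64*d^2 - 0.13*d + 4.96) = -0.2688*d^5 - 0.381*d^4 + 2.9961*d^3 + 0.0404999999999998*d^2 - 8.1348*d + 20.832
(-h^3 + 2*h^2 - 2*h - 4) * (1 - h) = h^4 - 3*h^3 + 4*h^2 + 2*h - 4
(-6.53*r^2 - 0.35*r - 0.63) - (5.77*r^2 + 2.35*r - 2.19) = -12.3*r^2 - 2.7*r + 1.56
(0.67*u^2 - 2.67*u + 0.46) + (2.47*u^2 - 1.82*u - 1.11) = 3.14*u^2 - 4.49*u - 0.65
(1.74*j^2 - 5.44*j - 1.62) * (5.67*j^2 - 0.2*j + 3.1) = 9.8658*j^4 - 31.1928*j^3 - 2.7034*j^2 - 16.54*j - 5.022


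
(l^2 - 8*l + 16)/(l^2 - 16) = (l - 4)/(l + 4)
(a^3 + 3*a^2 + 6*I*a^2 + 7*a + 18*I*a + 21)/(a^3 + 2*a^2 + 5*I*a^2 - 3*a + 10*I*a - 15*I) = (a^2 + 6*I*a + 7)/(a^2 + a*(-1 + 5*I) - 5*I)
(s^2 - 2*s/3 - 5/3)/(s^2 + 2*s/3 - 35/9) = 3*(s + 1)/(3*s + 7)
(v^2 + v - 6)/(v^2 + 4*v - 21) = (v^2 + v - 6)/(v^2 + 4*v - 21)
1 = 1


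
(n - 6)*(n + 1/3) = n^2 - 17*n/3 - 2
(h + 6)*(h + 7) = h^2 + 13*h + 42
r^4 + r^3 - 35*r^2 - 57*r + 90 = (r - 6)*(r - 1)*(r + 3)*(r + 5)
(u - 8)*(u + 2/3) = u^2 - 22*u/3 - 16/3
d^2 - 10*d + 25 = (d - 5)^2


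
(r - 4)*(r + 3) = r^2 - r - 12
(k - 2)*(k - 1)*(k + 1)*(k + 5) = k^4 + 3*k^3 - 11*k^2 - 3*k + 10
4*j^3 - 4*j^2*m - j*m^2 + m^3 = (-2*j + m)*(-j + m)*(2*j + m)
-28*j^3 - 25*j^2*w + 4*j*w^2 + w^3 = (-4*j + w)*(j + w)*(7*j + w)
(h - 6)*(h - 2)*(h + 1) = h^3 - 7*h^2 + 4*h + 12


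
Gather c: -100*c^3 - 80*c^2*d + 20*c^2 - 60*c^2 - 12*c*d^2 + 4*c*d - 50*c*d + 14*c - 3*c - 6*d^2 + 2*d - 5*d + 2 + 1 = -100*c^3 + c^2*(-80*d - 40) + c*(-12*d^2 - 46*d + 11) - 6*d^2 - 3*d + 3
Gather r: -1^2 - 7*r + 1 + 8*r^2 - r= 8*r^2 - 8*r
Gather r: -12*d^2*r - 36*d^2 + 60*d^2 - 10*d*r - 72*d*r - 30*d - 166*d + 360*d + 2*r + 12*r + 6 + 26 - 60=24*d^2 + 164*d + r*(-12*d^2 - 82*d + 14) - 28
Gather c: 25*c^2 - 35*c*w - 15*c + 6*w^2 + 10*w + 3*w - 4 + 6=25*c^2 + c*(-35*w - 15) + 6*w^2 + 13*w + 2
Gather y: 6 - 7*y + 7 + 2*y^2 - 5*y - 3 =2*y^2 - 12*y + 10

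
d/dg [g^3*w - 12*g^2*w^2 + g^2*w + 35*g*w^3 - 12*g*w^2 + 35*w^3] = w*(3*g^2 - 24*g*w + 2*g + 35*w^2 - 12*w)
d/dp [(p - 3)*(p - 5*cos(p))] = p + (p - 3)*(5*sin(p) + 1) - 5*cos(p)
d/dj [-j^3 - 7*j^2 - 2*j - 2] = -3*j^2 - 14*j - 2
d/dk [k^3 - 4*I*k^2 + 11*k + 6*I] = 3*k^2 - 8*I*k + 11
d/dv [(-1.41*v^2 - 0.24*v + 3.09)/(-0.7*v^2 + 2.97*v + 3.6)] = (-4.3557*v^2 - 5.826*v - 10.0413)/(0.49*v^4 - 4.158*v^3 + 3.7809*v^2 + 21.384*v + 12.96)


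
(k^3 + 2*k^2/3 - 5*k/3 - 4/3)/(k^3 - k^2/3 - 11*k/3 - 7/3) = (3*k - 4)/(3*k - 7)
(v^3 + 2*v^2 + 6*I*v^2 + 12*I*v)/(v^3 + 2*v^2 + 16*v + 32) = v*(v + 6*I)/(v^2 + 16)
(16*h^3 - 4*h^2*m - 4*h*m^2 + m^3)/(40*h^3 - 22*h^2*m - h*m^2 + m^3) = (2*h + m)/(5*h + m)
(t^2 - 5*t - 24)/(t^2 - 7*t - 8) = (t + 3)/(t + 1)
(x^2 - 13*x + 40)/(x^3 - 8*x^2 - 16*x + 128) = (x - 5)/(x^2 - 16)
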